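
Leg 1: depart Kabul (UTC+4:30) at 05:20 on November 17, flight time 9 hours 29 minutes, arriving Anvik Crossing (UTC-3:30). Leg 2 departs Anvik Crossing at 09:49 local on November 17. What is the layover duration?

3 hours

Convert departure to UTC: 05:20 − 4:30 = 00:50 UTC on Nov 17.
Add 9 hours 29 minutes flight time → 10:19 UTC.
Anvik Crossing is UTC−3:30, so local arrival = 10:19 − 3:30 = 06:49 on Nov 17.
Layover = 09:49 − 06:49 = 3 hours.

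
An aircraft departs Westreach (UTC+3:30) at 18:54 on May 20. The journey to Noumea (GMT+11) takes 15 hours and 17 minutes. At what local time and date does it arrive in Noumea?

17:41 on May 21

Noumea is 7:30 ahead of Westreach.
After 15 hours and 17 minutes it is 10:11 (May 21) in Westreach.
Shift by the zone difference: 10:11 + 7:30 = 17:41 on May 21 in Noumea.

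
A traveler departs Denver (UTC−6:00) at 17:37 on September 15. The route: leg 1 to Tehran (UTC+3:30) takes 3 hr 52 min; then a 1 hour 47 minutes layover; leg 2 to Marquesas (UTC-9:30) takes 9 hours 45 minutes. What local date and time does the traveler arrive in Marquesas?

05:31 on Sep 16

Convert departure to UTC: 17:37 + 6:00 = 23:37 UTC on Sep 15.
Add 3 hours 52 minutes leg 1 → 03:29 UTC (Sep 16).
Add 1 hour and 47 minutes layover in Tehran → 05:16 UTC.
Add 9 hours 45 minutes leg 2 → 15:01 UTC.
Marquesas is UTC−9:30, so local arrival = 15:01 − 9:30 = 05:31 on Sep 16.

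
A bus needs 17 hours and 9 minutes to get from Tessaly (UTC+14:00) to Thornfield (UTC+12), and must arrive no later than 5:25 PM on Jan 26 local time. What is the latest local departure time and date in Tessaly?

2:16 AM on January 26

Target arrival in UTC: 5:25 PM − 12:00 = 5:25 AM on Jan 26.
Subtract 17 hours 9 minutes → departure 12:16 PM UTC on Jan 25.
Tessaly is UTC+14:00: 12:16 PM + 14:00 = 2:16 AM on Jan 26.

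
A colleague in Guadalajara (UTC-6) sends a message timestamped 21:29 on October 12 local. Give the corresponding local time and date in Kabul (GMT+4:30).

07:59 on October 13

Kabul is 10:30 ahead of Guadalajara.
Shift by the zone difference: 21:29 + 10:30 = 07:59 on Oct 13 in Kabul.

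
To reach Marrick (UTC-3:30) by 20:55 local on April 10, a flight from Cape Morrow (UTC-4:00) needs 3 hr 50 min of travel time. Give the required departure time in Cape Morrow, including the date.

16:35 on April 10

Target arrival in UTC: 20:55 + 3:30 = 00:25 on Apr 11.
Subtract 3 hours and 50 minutes → departure 20:35 UTC on Apr 10.
Cape Morrow is UTC−4:00: 20:35 − 4:00 = 16:35 on Apr 10.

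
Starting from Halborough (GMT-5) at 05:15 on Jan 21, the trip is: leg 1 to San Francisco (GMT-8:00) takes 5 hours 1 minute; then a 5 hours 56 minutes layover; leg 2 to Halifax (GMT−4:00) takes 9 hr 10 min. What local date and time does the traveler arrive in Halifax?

02:22 on January 22

Convert departure to UTC: 05:15 + 5:00 = 10:15 UTC on Jan 21.
Add 5 hours 1 minute leg 1 → 15:16 UTC.
Add 5 hours and 56 minutes layover in San Francisco → 21:12 UTC.
Add 9 hours 10 minutes leg 2 → 06:22 UTC (Jan 22).
Halifax is UTC−4:00, so local arrival = 06:22 − 4:00 = 02:22 on Jan 22.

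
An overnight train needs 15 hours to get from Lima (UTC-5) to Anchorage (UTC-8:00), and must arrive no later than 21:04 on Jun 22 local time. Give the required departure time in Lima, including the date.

09:04 on Jun 22

Target arrival in UTC: 21:04 + 8:00 = 05:04 on Jun 23.
Subtract 15 hours → departure 14:04 UTC on Jun 22.
Lima is UTC−5:00: 14:04 − 5:00 = 09:04 on Jun 22.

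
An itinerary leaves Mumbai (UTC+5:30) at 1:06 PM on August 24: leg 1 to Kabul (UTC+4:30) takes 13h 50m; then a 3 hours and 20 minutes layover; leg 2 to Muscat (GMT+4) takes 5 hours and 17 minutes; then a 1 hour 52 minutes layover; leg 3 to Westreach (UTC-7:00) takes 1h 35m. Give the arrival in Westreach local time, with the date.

2:30 AM on Aug 25

Convert departure to UTC: 1:06 PM − 5:30 = 7:36 AM UTC on Aug 24.
Add 13 hours and 50 minutes leg 1 → 9:26 PM UTC.
Add 3 hours 20 minutes layover in Kabul → 12:46 AM UTC (Aug 25).
Add 5 hours 17 minutes leg 2 → 6:03 AM UTC.
Add 1 hour and 52 minutes layover in Muscat → 7:55 AM UTC.
Add 1 hour and 35 minutes leg 3 → 9:30 AM UTC.
Westreach is UTC−7:00, so local arrival = 9:30 AM − 7:00 = 2:30 AM on Aug 25.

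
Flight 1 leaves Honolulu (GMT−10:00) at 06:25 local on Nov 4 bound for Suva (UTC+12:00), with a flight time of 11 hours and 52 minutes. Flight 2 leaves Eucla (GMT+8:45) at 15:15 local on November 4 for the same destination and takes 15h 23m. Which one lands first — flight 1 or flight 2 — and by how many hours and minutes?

Flight 1 in UTC: 06:25 + 10:00 = 16:25 on Nov 4.
+11 hours and 52 minutes → arrive 04:17 UTC on Nov 5.
Flight 2 in UTC: 15:15 − 8:45 = 06:30 on Nov 4.
+15 hours and 23 minutes → arrive 21:53 UTC on Nov 4.
Flight 2 lands earlier by 6 hours 24 minutes.

the second, by 6 hours 24 minutes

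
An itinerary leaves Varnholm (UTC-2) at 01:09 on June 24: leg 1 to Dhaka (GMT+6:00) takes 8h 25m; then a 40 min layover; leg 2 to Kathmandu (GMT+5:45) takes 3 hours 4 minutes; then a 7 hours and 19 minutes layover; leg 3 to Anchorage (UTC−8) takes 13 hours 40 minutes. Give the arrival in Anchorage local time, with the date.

Convert departure to UTC: 01:09 + 2:00 = 03:09 UTC on Jun 24.
Add 8 hours and 25 minutes leg 1 → 11:34 UTC.
Add 40 minutes layover in Dhaka → 12:14 UTC.
Add 3 hours and 4 minutes leg 2 → 15:18 UTC.
Add 7 hours and 19 minutes layover in Kathmandu → 22:37 UTC.
Add 13 hours 40 minutes leg 3 → 12:17 UTC (Jun 25).
Anchorage is UTC−8:00, so local arrival = 12:17 − 8:00 = 04:17 on Jun 25.

04:17 on June 25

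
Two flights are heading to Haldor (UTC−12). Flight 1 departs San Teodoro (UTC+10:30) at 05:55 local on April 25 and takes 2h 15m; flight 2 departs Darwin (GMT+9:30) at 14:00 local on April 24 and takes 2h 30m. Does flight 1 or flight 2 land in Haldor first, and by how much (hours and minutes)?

the second, by 14 hours 40 minutes

Flight 1 in UTC: 05:55 − 10:30 = 19:25 on Apr 24.
+2 hours and 15 minutes → arrive 21:40 UTC on Apr 24.
Flight 2 in UTC: 14:00 − 9:30 = 04:30 on Apr 24.
+2 hours 30 minutes → arrive 07:00 UTC on Apr 24.
Flight 2 lands earlier by 14 hours 40 minutes.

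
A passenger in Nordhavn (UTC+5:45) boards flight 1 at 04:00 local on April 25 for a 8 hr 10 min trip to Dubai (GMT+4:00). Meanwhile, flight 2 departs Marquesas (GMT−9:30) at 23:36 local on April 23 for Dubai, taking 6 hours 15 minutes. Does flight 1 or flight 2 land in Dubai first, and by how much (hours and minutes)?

the second, by 15 hours 4 minutes

Flight 1 in UTC: 04:00 − 5:45 = 22:15 on Apr 24.
+8 hours 10 minutes → arrive 06:25 UTC on Apr 25.
Flight 2 in UTC: 23:36 + 9:30 = 09:06 on Apr 24.
+6 hours 15 minutes → arrive 15:21 UTC on Apr 24.
Flight 2 lands earlier by 15 hours 4 minutes.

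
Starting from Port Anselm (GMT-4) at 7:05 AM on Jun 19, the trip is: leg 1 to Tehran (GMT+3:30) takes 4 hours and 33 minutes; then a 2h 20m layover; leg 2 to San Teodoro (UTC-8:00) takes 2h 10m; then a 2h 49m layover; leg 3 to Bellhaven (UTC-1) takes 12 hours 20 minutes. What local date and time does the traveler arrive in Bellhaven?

10:17 AM on June 20

Convert departure to UTC: 7:05 AM + 4:00 = 11:05 AM UTC on Jun 19.
Add 4 hours 33 minutes leg 1 → 3:38 PM UTC.
Add 2 hours 20 minutes layover in Tehran → 5:58 PM UTC.
Add 2 hours and 10 minutes leg 2 → 8:08 PM UTC.
Add 2 hours 49 minutes layover in San Teodoro → 10:57 PM UTC.
Add 12 hours and 20 minutes leg 3 → 11:17 AM UTC (Jun 20).
Bellhaven is UTC−1:00, so local arrival = 11:17 AM − 1:00 = 10:17 AM on Jun 20.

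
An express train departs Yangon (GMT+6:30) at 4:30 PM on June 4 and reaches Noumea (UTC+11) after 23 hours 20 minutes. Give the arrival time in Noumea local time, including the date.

Convert departure to UTC: 4:30 PM − 6:30 = 10:00 AM UTC on Jun 4.
Add 23 hours 20 minutes travel time → 9:20 AM UTC (Jun 5).
Noumea is UTC+11:00, so local arrival = 9:20 AM + 11:00 = 8:20 PM on Jun 5.

8:20 PM on June 5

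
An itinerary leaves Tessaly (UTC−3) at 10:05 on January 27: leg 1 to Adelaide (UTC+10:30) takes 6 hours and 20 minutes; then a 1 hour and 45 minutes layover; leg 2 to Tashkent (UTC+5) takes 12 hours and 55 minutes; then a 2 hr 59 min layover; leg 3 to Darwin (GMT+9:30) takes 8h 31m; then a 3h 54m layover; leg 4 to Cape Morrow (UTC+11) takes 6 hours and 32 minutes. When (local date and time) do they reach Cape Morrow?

Convert departure to UTC: 10:05 + 3:00 = 13:05 UTC on Jan 27.
Add 6 hours and 20 minutes leg 1 → 19:25 UTC.
Add 1 hour 45 minutes layover in Adelaide → 21:10 UTC.
Add 12 hours 55 minutes leg 2 → 10:05 UTC (Jan 28).
Add 2 hours and 59 minutes layover in Tashkent → 13:04 UTC.
Add 8 hours 31 minutes leg 3 → 21:35 UTC.
Add 3 hours 54 minutes layover in Darwin → 01:29 UTC (Jan 29).
Add 6 hours and 32 minutes leg 4 → 08:01 UTC.
Cape Morrow is UTC+11:00, so local arrival = 08:01 + 11:00 = 19:01 on Jan 29.

19:01 on Jan 29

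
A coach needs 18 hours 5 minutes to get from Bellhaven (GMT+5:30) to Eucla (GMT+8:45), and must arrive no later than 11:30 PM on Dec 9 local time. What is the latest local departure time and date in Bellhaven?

2:10 AM on December 9

Target arrival in UTC: 11:30 PM − 8:45 = 2:45 PM on Dec 9.
Subtract 18 hours and 5 minutes → departure 8:40 PM UTC on Dec 8.
Bellhaven is UTC+5:30: 8:40 PM + 5:30 = 2:10 AM on Dec 9.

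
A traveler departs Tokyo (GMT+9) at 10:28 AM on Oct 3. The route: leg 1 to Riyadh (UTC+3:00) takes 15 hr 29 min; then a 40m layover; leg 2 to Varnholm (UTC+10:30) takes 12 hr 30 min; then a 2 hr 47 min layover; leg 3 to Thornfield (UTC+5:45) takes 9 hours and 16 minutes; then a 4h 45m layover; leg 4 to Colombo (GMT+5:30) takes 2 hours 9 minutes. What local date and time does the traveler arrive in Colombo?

6:34 AM on October 5

Convert departure to UTC: 10:28 AM − 9:00 = 1:28 AM UTC on Oct 3.
Add 15 hours 29 minutes leg 1 → 4:57 PM UTC.
Add 40 minutes layover in Riyadh → 5:37 PM UTC.
Add 12 hours 30 minutes leg 2 → 6:07 AM UTC (Oct 4).
Add 2 hours and 47 minutes layover in Varnholm → 8:54 AM UTC.
Add 9 hours 16 minutes leg 3 → 6:10 PM UTC.
Add 4 hours and 45 minutes layover in Thornfield → 10:55 PM UTC.
Add 2 hours 9 minutes leg 4 → 1:04 AM UTC (Oct 5).
Colombo is UTC+5:30, so local arrival = 1:04 AM + 5:30 = 6:34 AM on Oct 5.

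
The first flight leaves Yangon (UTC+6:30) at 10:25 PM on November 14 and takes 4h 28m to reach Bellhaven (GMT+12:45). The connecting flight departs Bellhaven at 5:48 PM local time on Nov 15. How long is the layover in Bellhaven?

Convert departure to UTC: 10:25 PM − 6:30 = 3:55 PM UTC on Nov 14.
Add 4 hours and 28 minutes flight time → 8:23 PM UTC.
Bellhaven is UTC+12:45, so local arrival = 8:23 PM + 12:45 = 9:08 AM on Nov 15.
Layover = 5:48 PM − 9:08 AM = 8 hours 40 minutes.

8 hours 40 minutes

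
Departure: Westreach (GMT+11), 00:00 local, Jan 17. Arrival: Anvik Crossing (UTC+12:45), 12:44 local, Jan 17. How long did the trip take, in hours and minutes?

10 hours 59 minutes

Departure in UTC: 00:00 − 11:00 = 13:00 on Jan 16.
Arrival in UTC: 12:44 − 12:45 = 23:59 on Jan 16.
Elapsed = 23:59 − 13:00 = 10 hours 59 minutes.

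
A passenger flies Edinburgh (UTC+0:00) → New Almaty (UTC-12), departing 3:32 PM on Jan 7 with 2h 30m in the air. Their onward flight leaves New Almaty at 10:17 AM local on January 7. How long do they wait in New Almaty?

4 hours 15 minutes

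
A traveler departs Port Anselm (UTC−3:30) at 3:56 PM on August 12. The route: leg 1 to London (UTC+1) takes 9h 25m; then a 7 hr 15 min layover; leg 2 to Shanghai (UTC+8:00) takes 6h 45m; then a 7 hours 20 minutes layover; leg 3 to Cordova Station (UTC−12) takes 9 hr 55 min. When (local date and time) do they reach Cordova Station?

Convert departure to UTC: 3:56 PM + 3:30 = 7:26 PM UTC on Aug 12.
Add 9 hours and 25 minutes leg 1 → 4:51 AM UTC (Aug 13).
Add 7 hours and 15 minutes layover in London → 12:06 PM UTC.
Add 6 hours 45 minutes leg 2 → 6:51 PM UTC.
Add 7 hours and 20 minutes layover in Shanghai → 2:11 AM UTC (Aug 14).
Add 9 hours and 55 minutes leg 3 → 12:06 PM UTC.
Cordova Station is UTC−12:00, so local arrival = 12:06 PM − 12:00 = 12:06 AM on Aug 14.

12:06 AM on August 14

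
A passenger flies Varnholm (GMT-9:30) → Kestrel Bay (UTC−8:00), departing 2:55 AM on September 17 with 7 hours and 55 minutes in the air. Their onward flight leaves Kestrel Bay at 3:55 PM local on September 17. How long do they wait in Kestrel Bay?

3 hours 35 minutes

Convert departure to UTC: 2:55 AM + 9:30 = 12:25 PM UTC on Sep 17.
Add 7 hours and 55 minutes flight time → 8:20 PM UTC.
Kestrel Bay is UTC−8:00, so local arrival = 8:20 PM − 8:00 = 12:20 PM on Sep 17.
Layover = 3:55 PM − 12:20 PM = 3 hours 35 minutes.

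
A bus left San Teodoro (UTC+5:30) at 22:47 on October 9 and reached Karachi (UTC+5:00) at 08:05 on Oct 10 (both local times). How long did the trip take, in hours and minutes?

Departure in UTC: 22:47 − 5:30 = 17:17 on Oct 9.
Arrival in UTC: 08:05 − 5:00 = 03:05 on Oct 10.
Elapsed = 03:05 − 17:17 (+1 day) = 9 hours 48 minutes.

9 hours 48 minutes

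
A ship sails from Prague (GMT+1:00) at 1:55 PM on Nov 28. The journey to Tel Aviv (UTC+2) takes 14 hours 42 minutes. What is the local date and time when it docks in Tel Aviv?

Convert departure to UTC: 1:55 PM − 1:00 = 12:55 PM UTC on Nov 28.
Add 14 hours and 42 minutes travel time → 3:37 AM UTC (Nov 29).
Tel Aviv is UTC+2:00, so local arrival = 3:37 AM + 2:00 = 5:37 AM on Nov 29.

5:37 AM on November 29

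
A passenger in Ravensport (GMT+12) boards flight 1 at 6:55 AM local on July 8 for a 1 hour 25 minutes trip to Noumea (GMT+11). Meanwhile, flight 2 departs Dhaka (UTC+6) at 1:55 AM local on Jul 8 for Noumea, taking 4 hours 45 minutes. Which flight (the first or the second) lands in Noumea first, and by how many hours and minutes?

Flight 1 in UTC: 6:55 AM − 12:00 = 6:55 PM on Jul 7.
+1 hour and 25 minutes → arrive 8:20 PM UTC on Jul 7.
Flight 2 in UTC: 1:55 AM − 6:00 = 7:55 PM on Jul 7.
+4 hours and 45 minutes → arrive 12:40 AM UTC on Jul 8.
Flight 1 lands earlier by 4 hours 20 minutes.

the first, by 4 hours 20 minutes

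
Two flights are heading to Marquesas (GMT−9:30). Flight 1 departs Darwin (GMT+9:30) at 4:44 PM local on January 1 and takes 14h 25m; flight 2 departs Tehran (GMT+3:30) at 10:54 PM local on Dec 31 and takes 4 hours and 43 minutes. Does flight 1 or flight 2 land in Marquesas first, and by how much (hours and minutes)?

the second, by 21 hours 32 minutes

Flight 1 in UTC: 4:44 PM − 9:30 = 7:14 AM on Jan 1.
+14 hours and 25 minutes → arrive 9:39 PM UTC on Jan 1.
Flight 2 in UTC: 10:54 PM − 3:30 = 7:24 PM on Dec 31.
+4 hours 43 minutes → arrive 12:07 AM UTC on Jan 1.
Flight 2 lands earlier by 21 hours 32 minutes.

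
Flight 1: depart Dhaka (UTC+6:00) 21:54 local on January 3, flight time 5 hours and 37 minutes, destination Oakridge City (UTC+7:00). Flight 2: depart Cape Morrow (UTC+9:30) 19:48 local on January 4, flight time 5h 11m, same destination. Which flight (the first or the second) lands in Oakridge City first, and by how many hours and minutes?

the first, by 17 hours 58 minutes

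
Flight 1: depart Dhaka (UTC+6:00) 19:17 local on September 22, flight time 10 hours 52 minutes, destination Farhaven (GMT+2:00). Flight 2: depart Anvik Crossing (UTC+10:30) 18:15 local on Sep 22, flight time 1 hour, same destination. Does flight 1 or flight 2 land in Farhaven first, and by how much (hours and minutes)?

Flight 1 in UTC: 19:17 − 6:00 = 13:17 on Sep 22.
+10 hours 52 minutes → arrive 00:09 UTC on Sep 23.
Flight 2 in UTC: 18:15 − 10:30 = 07:45 on Sep 22.
+1 hour → arrive 08:45 UTC on Sep 22.
Flight 2 lands earlier by 15 hours 24 minutes.

the second, by 15 hours 24 minutes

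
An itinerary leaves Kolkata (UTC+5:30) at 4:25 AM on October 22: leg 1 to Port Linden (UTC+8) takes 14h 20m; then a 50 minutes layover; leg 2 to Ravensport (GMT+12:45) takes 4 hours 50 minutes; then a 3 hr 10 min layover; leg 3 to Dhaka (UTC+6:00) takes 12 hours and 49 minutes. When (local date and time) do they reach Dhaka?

Convert departure to UTC: 4:25 AM − 5:30 = 10:55 PM UTC on Oct 21.
Add 14 hours 20 minutes leg 1 → 1:15 PM UTC (Oct 22).
Add 50 minutes layover in Port Linden → 2:05 PM UTC.
Add 4 hours and 50 minutes leg 2 → 6:55 PM UTC.
Add 3 hours and 10 minutes layover in Ravensport → 10:05 PM UTC.
Add 12 hours and 49 minutes leg 3 → 10:54 AM UTC (Oct 23).
Dhaka is UTC+6:00, so local arrival = 10:54 AM + 6:00 = 4:54 PM on Oct 23.

4:54 PM on Oct 23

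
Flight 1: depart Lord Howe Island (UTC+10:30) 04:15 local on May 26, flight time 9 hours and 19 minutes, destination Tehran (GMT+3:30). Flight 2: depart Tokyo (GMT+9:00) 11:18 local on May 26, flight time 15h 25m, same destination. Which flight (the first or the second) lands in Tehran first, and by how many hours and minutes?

the first, by 14 hours 39 minutes

Flight 1 in UTC: 04:15 − 10:30 = 17:45 on May 25.
+9 hours 19 minutes → arrive 03:04 UTC on May 26.
Flight 2 in UTC: 11:18 − 9:00 = 02:18 on May 26.
+15 hours 25 minutes → arrive 17:43 UTC on May 26.
Flight 1 lands earlier by 14 hours 39 minutes.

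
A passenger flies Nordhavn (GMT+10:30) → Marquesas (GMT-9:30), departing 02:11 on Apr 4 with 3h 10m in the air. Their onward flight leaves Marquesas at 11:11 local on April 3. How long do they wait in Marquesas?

Convert departure to UTC: 02:11 − 10:30 = 15:41 UTC on Apr 3.
Add 3 hours and 10 minutes flight time → 18:51 UTC.
Marquesas is UTC−9:30, so local arrival = 18:51 − 9:30 = 09:21 on Apr 3.
Layover = 11:11 − 09:21 = 1 hour 50 minutes.

1 hour 50 minutes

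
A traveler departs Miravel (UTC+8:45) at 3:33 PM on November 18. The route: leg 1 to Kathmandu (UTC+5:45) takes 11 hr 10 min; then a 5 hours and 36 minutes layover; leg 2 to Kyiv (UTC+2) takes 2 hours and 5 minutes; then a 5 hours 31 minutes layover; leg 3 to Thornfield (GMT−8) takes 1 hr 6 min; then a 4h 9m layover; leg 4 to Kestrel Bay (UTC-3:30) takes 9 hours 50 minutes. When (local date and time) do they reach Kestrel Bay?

Convert departure to UTC: 3:33 PM − 8:45 = 6:48 AM UTC on Nov 18.
Add 11 hours and 10 minutes leg 1 → 5:58 PM UTC.
Add 5 hours 36 minutes layover in Kathmandu → 11:34 PM UTC.
Add 2 hours and 5 minutes leg 2 → 1:39 AM UTC (Nov 19).
Add 5 hours and 31 minutes layover in Kyiv → 7:10 AM UTC.
Add 1 hour 6 minutes leg 3 → 8:16 AM UTC.
Add 4 hours 9 minutes layover in Thornfield → 12:25 PM UTC.
Add 9 hours and 50 minutes leg 4 → 10:15 PM UTC.
Kestrel Bay is UTC−3:30, so local arrival = 10:15 PM − 3:30 = 6:45 PM on Nov 19.

6:45 PM on Nov 19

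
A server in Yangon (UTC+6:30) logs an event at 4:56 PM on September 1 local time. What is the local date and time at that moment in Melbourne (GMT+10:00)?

8:26 PM on September 1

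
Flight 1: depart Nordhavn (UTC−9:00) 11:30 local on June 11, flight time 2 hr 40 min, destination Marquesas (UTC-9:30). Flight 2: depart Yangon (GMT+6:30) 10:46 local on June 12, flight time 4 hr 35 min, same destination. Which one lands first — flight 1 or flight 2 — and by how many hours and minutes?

the first, by 9 hours 41 minutes

Flight 1 in UTC: 11:30 + 9:00 = 20:30 on Jun 11.
+2 hours 40 minutes → arrive 23:10 UTC on Jun 11.
Flight 2 in UTC: 10:46 − 6:30 = 04:16 on Jun 12.
+4 hours and 35 minutes → arrive 08:51 UTC on Jun 12.
Flight 1 lands earlier by 9 hours 41 minutes.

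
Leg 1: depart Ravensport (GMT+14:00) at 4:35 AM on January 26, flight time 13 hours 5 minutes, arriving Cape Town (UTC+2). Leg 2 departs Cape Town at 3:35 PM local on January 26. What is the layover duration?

Convert departure to UTC: 4:35 AM − 14:00 = 2:35 PM UTC on Jan 25.
Add 13 hours and 5 minutes flight time → 3:40 AM UTC (Jan 26).
Cape Town is UTC+2:00, so local arrival = 3:40 AM + 2:00 = 5:40 AM on Jan 26.
Layover = 3:35 PM − 5:40 AM = 9 hours 55 minutes.

9 hours 55 minutes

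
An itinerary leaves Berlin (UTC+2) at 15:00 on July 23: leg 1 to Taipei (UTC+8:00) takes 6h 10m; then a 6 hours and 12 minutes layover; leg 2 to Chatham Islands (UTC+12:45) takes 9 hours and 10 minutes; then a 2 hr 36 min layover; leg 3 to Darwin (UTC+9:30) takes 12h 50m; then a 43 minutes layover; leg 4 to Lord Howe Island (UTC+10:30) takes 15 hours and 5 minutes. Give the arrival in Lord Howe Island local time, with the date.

Convert departure to UTC: 15:00 − 2:00 = 13:00 UTC on Jul 23.
Add 6 hours 10 minutes leg 1 → 19:10 UTC.
Add 6 hours and 12 minutes layover in Taipei → 01:22 UTC (Jul 24).
Add 9 hours and 10 minutes leg 2 → 10:32 UTC.
Add 2 hours and 36 minutes layover in Chatham Islands → 13:08 UTC.
Add 12 hours 50 minutes leg 3 → 01:58 UTC (Jul 25).
Add 43 minutes layover in Darwin → 02:41 UTC.
Add 15 hours and 5 minutes leg 4 → 17:46 UTC.
Lord Howe Island is UTC+10:30, so local arrival = 17:46 + 10:30 = 04:16 on Jul 26.

04:16 on July 26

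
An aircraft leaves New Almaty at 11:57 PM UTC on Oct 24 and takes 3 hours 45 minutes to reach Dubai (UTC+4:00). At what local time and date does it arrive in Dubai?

7:42 AM on Oct 25

Departure is given in UTC: 11:57 PM on Oct 24.
Add 3 hours 45 minutes → 3:42 AM UTC (Oct 25).
Dubai is UTC+4:00: 3:42 AM + 4:00 = 7:42 AM on Oct 25.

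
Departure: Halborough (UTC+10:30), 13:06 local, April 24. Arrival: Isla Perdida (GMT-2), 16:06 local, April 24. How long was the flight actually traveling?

15 hours 30 minutes

Departure in UTC: 13:06 − 10:30 = 02:36 on Apr 24.
Arrival in UTC: 16:06 + 2:00 = 18:06 on Apr 24.
Elapsed = 18:06 − 02:36 = 15 hours 30 minutes.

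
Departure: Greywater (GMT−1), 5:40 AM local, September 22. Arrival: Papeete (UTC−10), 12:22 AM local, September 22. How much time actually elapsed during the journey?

3 hours 42 minutes

Departure in UTC: 5:40 AM + 1:00 = 6:40 AM on Sep 22.
Arrival in UTC: 12:22 AM + 10:00 = 10:22 AM on Sep 22.
Elapsed = 10:22 AM − 6:40 AM = 3 hours 42 minutes.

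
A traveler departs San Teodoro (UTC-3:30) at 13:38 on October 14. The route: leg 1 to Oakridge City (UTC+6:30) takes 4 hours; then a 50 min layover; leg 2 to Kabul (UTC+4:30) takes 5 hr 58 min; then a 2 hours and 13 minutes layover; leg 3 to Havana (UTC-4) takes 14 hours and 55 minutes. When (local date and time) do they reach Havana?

17:04 on October 15

Convert departure to UTC: 13:38 + 3:30 = 17:08 UTC on Oct 14.
Add 4 hours leg 1 → 21:08 UTC.
Add 50 minutes layover in Oakridge City → 21:58 UTC.
Add 5 hours 58 minutes leg 2 → 03:56 UTC (Oct 15).
Add 2 hours and 13 minutes layover in Kabul → 06:09 UTC.
Add 14 hours and 55 minutes leg 3 → 21:04 UTC.
Havana is UTC−4:00, so local arrival = 21:04 − 4:00 = 17:04 on Oct 15.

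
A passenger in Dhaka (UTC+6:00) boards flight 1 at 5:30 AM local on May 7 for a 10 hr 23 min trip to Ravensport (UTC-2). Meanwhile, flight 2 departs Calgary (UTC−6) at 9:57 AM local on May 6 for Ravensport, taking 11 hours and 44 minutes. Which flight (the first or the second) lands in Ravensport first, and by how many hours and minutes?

the second, by 6 hours 12 minutes

Flight 1 in UTC: 5:30 AM − 6:00 = 11:30 PM on May 6.
+10 hours and 23 minutes → arrive 9:53 AM UTC on May 7.
Flight 2 in UTC: 9:57 AM + 6:00 = 3:57 PM on May 6.
+11 hours and 44 minutes → arrive 3:41 AM UTC on May 7.
Flight 2 lands earlier by 6 hours 12 minutes.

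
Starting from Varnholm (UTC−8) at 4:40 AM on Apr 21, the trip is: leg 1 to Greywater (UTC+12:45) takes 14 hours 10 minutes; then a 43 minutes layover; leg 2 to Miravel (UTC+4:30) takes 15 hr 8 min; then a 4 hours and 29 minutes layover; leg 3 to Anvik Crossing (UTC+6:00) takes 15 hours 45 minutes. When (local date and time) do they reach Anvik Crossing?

Convert departure to UTC: 4:40 AM + 8:00 = 12:40 PM UTC on Apr 21.
Add 14 hours and 10 minutes leg 1 → 2:50 AM UTC (Apr 22).
Add 43 minutes layover in Greywater → 3:33 AM UTC.
Add 15 hours 8 minutes leg 2 → 6:41 PM UTC.
Add 4 hours and 29 minutes layover in Miravel → 11:10 PM UTC.
Add 15 hours and 45 minutes leg 3 → 2:55 PM UTC (Apr 23).
Anvik Crossing is UTC+6:00, so local arrival = 2:55 PM + 6:00 = 8:55 PM on Apr 23.

8:55 PM on April 23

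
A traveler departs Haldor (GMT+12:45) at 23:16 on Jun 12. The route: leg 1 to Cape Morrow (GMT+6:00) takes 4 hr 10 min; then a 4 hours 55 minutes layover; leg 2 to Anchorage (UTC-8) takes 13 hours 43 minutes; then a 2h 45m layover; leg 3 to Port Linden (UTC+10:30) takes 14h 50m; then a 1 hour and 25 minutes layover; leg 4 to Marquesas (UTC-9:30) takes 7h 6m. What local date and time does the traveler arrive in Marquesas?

01:55 on Jun 14

Convert departure to UTC: 23:16 − 12:45 = 10:31 UTC on Jun 12.
Add 4 hours and 10 minutes leg 1 → 14:41 UTC.
Add 4 hours and 55 minutes layover in Cape Morrow → 19:36 UTC.
Add 13 hours 43 minutes leg 2 → 09:19 UTC (Jun 13).
Add 2 hours 45 minutes layover in Anchorage → 12:04 UTC.
Add 14 hours 50 minutes leg 3 → 02:54 UTC (Jun 14).
Add 1 hour and 25 minutes layover in Port Linden → 04:19 UTC.
Add 7 hours and 6 minutes leg 4 → 11:25 UTC.
Marquesas is UTC−9:30, so local arrival = 11:25 − 9:30 = 01:55 on Jun 14.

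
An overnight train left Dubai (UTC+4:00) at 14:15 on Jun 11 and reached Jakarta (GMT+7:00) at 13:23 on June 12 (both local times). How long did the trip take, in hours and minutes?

Departure in UTC: 14:15 − 4:00 = 10:15 on Jun 11.
Arrival in UTC: 13:23 − 7:00 = 06:23 on Jun 12.
Elapsed = 06:23 − 10:15 (+1 day) = 20 hours 8 minutes.

20 hours 8 minutes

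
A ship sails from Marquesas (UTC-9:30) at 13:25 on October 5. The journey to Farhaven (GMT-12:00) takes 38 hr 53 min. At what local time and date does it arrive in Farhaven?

Convert departure to UTC: 13:25 + 9:30 = 22:55 UTC on Oct 5.
Add 38 hours and 53 minutes travel time → 13:48 UTC (Oct 7).
Farhaven is UTC−12:00, so local arrival = 13:48 − 12:00 = 01:48 on Oct 7.

01:48 on October 7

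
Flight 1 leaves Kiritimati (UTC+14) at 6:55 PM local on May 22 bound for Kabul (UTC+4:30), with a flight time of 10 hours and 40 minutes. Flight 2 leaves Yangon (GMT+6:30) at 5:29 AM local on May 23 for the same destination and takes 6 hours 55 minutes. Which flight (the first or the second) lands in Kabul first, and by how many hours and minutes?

the first, by 14 hours 19 minutes

Flight 1 in UTC: 6:55 PM − 14:00 = 4:55 AM on May 22.
+10 hours and 40 minutes → arrive 3:35 PM UTC on May 22.
Flight 2 in UTC: 5:29 AM − 6:30 = 10:59 PM on May 22.
+6 hours and 55 minutes → arrive 5:54 AM UTC on May 23.
Flight 1 lands earlier by 14 hours 19 minutes.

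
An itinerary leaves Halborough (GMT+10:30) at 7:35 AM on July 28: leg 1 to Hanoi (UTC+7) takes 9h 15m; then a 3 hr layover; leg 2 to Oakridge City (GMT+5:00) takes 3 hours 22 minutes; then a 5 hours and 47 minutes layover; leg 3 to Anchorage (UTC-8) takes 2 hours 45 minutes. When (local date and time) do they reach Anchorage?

1:14 PM on July 28

Convert departure to UTC: 7:35 AM − 10:30 = 9:05 PM UTC on Jul 27.
Add 9 hours and 15 minutes leg 1 → 6:20 AM UTC (Jul 28).
Add 3 hours layover in Hanoi → 9:20 AM UTC.
Add 3 hours 22 minutes leg 2 → 12:42 PM UTC.
Add 5 hours and 47 minutes layover in Oakridge City → 6:29 PM UTC.
Add 2 hours 45 minutes leg 3 → 9:14 PM UTC.
Anchorage is UTC−8:00, so local arrival = 9:14 PM − 8:00 = 1:14 PM on Jul 28.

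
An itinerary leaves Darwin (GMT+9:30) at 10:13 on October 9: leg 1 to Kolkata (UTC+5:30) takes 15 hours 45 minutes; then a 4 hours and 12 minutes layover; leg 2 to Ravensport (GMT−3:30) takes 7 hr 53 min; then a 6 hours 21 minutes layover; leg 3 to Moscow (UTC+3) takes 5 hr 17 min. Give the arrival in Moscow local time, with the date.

Convert departure to UTC: 10:13 − 9:30 = 00:43 UTC on Oct 9.
Add 15 hours 45 minutes leg 1 → 16:28 UTC.
Add 4 hours 12 minutes layover in Kolkata → 20:40 UTC.
Add 7 hours 53 minutes leg 2 → 04:33 UTC (Oct 10).
Add 6 hours and 21 minutes layover in Ravensport → 10:54 UTC.
Add 5 hours 17 minutes leg 3 → 16:11 UTC.
Moscow is UTC+3:00, so local arrival = 16:11 + 3:00 = 19:11 on Oct 10.

19:11 on Oct 10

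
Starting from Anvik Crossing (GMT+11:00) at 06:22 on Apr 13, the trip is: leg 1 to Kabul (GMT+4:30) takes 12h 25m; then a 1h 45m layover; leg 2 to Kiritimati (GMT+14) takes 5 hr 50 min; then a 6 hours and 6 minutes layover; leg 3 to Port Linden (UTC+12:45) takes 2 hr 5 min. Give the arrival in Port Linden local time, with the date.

12:18 on April 14

Convert departure to UTC: 06:22 − 11:00 = 19:22 UTC on Apr 12.
Add 12 hours 25 minutes leg 1 → 07:47 UTC (Apr 13).
Add 1 hour and 45 minutes layover in Kabul → 09:32 UTC.
Add 5 hours 50 minutes leg 2 → 15:22 UTC.
Add 6 hours and 6 minutes layover in Kiritimati → 21:28 UTC.
Add 2 hours and 5 minutes leg 3 → 23:33 UTC.
Port Linden is UTC+12:45, so local arrival = 23:33 + 12:45 = 12:18 on Apr 14.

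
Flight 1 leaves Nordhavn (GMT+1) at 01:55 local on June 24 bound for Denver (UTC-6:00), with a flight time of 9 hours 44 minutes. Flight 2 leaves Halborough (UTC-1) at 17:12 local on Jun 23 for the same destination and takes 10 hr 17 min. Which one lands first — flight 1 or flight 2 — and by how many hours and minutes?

Flight 1 in UTC: 01:55 − 1:00 = 00:55 on Jun 24.
+9 hours 44 minutes → arrive 10:39 UTC on Jun 24.
Flight 2 in UTC: 17:12 + 1:00 = 18:12 on Jun 23.
+10 hours 17 minutes → arrive 04:29 UTC on Jun 24.
Flight 2 lands earlier by 6 hours 10 minutes.

the second, by 6 hours 10 minutes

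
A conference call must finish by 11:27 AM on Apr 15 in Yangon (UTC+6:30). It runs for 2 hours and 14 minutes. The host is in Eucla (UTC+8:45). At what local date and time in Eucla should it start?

11:28 AM on April 15

Target end time in UTC: 11:27 AM − 6:30 = 4:57 AM on Apr 15.
Subtract 2 hours 14 minutes → start 2:43 AM UTC on Apr 15.
Eucla is UTC+8:45: 2:43 AM + 8:45 = 11:28 AM on Apr 15.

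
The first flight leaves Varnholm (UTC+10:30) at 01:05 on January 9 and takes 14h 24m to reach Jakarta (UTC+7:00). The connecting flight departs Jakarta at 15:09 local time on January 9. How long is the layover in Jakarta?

3 hours 10 minutes

Convert departure to UTC: 01:05 − 10:30 = 14:35 UTC on Jan 8.
Add 14 hours 24 minutes flight time → 04:59 UTC (Jan 9).
Jakarta is UTC+7:00, so local arrival = 04:59 + 7:00 = 11:59 on Jan 9.
Layover = 15:09 − 11:59 = 3 hours 10 minutes.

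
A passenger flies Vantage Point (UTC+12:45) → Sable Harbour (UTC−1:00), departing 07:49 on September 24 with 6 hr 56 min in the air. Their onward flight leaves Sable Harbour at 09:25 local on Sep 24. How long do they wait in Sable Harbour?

8 hours 25 minutes

Convert departure to UTC: 07:49 − 12:45 = 19:04 UTC on Sep 23.
Add 6 hours 56 minutes flight time → 02:00 UTC (Sep 24).
Sable Harbour is UTC−1:00, so local arrival = 02:00 − 1:00 = 01:00 on Sep 24.
Layover = 09:25 − 01:00 = 8 hours 25 minutes.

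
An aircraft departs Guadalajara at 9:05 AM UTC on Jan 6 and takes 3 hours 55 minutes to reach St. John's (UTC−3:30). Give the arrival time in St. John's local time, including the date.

9:30 AM on Jan 6

Departure is given in UTC: 9:05 AM on Jan 6.
Add 3 hours and 55 minutes → 1:00 PM UTC.
St. John's is UTC−3:30: 1:00 PM − 3:30 = 9:30 AM on Jan 6.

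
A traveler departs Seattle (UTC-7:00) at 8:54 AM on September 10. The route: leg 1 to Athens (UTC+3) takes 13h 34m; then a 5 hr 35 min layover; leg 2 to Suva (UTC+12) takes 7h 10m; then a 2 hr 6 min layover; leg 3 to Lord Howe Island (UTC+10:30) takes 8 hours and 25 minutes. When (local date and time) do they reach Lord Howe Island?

Convert departure to UTC: 8:54 AM + 7:00 = 3:54 PM UTC on Sep 10.
Add 13 hours 34 minutes leg 1 → 5:28 AM UTC (Sep 11).
Add 5 hours 35 minutes layover in Athens → 11:03 AM UTC.
Add 7 hours 10 minutes leg 2 → 6:13 PM UTC.
Add 2 hours and 6 minutes layover in Suva → 8:19 PM UTC.
Add 8 hours and 25 minutes leg 3 → 4:44 AM UTC (Sep 12).
Lord Howe Island is UTC+10:30, so local arrival = 4:44 AM + 10:30 = 3:14 PM on Sep 12.

3:14 PM on Sep 12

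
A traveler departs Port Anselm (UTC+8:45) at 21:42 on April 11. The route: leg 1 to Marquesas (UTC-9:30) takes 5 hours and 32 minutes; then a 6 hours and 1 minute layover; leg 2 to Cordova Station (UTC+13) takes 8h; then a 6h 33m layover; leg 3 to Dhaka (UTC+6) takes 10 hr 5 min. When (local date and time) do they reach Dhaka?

Convert departure to UTC: 21:42 − 8:45 = 12:57 UTC on Apr 11.
Add 5 hours and 32 minutes leg 1 → 18:29 UTC.
Add 6 hours 1 minute layover in Marquesas → 00:30 UTC (Apr 12).
Add 8 hours leg 2 → 08:30 UTC.
Add 6 hours and 33 minutes layover in Cordova Station → 15:03 UTC.
Add 10 hours 5 minutes leg 3 → 01:08 UTC (Apr 13).
Dhaka is UTC+6:00, so local arrival = 01:08 + 6:00 = 07:08 on Apr 13.

07:08 on April 13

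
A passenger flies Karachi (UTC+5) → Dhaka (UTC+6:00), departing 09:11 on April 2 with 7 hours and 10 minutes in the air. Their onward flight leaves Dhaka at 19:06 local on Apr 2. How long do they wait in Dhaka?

Convert departure to UTC: 09:11 − 5:00 = 04:11 UTC on Apr 2.
Add 7 hours and 10 minutes flight time → 11:21 UTC.
Dhaka is UTC+6:00, so local arrival = 11:21 + 6:00 = 17:21 on Apr 2.
Layover = 19:06 − 17:21 = 1 hour 45 minutes.

1 hour 45 minutes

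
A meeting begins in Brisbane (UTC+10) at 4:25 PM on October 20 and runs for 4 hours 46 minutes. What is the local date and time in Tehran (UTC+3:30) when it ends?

2:41 PM on Oct 20

Tehran is 6:30 behind Brisbane.
After 4 hours 46 minutes it is 9:11 PM in Brisbane.
Shift by the zone difference: 9:11 PM − 6:30 = 2:41 PM on Oct 20 in Tehran.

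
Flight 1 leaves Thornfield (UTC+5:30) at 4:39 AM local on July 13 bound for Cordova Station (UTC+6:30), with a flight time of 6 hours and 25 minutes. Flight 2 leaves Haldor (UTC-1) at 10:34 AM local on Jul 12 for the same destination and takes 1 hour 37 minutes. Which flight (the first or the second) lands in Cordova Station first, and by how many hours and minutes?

the second, by 16 hours 23 minutes

Flight 1 in UTC: 4:39 AM − 5:30 = 11:09 PM on Jul 12.
+6 hours 25 minutes → arrive 5:34 AM UTC on Jul 13.
Flight 2 in UTC: 10:34 AM + 1:00 = 11:34 AM on Jul 12.
+1 hour and 37 minutes → arrive 1:11 PM UTC on Jul 12.
Flight 2 lands earlier by 16 hours 23 minutes.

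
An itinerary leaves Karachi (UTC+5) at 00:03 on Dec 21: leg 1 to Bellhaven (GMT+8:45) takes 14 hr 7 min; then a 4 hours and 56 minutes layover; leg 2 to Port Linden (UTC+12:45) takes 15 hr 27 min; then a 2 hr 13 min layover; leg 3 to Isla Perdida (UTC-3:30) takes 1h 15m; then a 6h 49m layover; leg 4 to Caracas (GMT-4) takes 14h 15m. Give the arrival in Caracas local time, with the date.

02:05 on December 23

Convert departure to UTC: 00:03 − 5:00 = 19:03 UTC on Dec 20.
Add 14 hours 7 minutes leg 1 → 09:10 UTC (Dec 21).
Add 4 hours 56 minutes layover in Bellhaven → 14:06 UTC.
Add 15 hours and 27 minutes leg 2 → 05:33 UTC (Dec 22).
Add 2 hours and 13 minutes layover in Port Linden → 07:46 UTC.
Add 1 hour 15 minutes leg 3 → 09:01 UTC.
Add 6 hours and 49 minutes layover in Isla Perdida → 15:50 UTC.
Add 14 hours and 15 minutes leg 4 → 06:05 UTC (Dec 23).
Caracas is UTC−4:00, so local arrival = 06:05 − 4:00 = 02:05 on Dec 23.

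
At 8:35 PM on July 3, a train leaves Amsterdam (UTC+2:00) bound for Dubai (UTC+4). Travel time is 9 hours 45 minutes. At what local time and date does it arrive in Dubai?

Dubai is 2:00 ahead of Amsterdam.
After 9 hours 45 minutes it is 6:20 AM (Jul 4) in Amsterdam.
Shift by the zone difference: 6:20 AM + 2:00 = 8:20 AM on Jul 4 in Dubai.

8:20 AM on July 4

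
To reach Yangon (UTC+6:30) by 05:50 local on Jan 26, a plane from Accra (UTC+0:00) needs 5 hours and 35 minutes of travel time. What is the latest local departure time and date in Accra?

Target arrival in UTC: 05:50 − 6:30 = 23:20 on Jan 25.
Subtract 5 hours and 35 minutes → departure 17:45 UTC on Jan 25.
Accra is UTC+0, so departure is 17:45 on Jan 25.

17:45 on Jan 25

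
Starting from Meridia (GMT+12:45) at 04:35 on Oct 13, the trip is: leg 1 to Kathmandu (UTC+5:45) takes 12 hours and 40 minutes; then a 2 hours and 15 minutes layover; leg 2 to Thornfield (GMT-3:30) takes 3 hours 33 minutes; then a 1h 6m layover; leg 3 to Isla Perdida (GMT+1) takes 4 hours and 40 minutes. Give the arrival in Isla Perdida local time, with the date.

Convert departure to UTC: 04:35 − 12:45 = 15:50 UTC on Oct 12.
Add 12 hours and 40 minutes leg 1 → 04:30 UTC (Oct 13).
Add 2 hours 15 minutes layover in Kathmandu → 06:45 UTC.
Add 3 hours 33 minutes leg 2 → 10:18 UTC.
Add 1 hour and 6 minutes layover in Thornfield → 11:24 UTC.
Add 4 hours 40 minutes leg 3 → 16:04 UTC.
Isla Perdida is UTC+1:00, so local arrival = 16:04 + 1:00 = 17:04 on Oct 13.

17:04 on October 13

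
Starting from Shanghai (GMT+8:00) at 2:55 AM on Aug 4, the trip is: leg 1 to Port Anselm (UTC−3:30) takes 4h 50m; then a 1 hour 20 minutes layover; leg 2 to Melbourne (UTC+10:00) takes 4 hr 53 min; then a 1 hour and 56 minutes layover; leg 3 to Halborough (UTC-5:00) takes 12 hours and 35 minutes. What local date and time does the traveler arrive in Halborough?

Convert departure to UTC: 2:55 AM − 8:00 = 6:55 PM UTC on Aug 3.
Add 4 hours and 50 minutes leg 1 → 11:45 PM UTC.
Add 1 hour 20 minutes layover in Port Anselm → 1:05 AM UTC (Aug 4).
Add 4 hours and 53 minutes leg 2 → 5:58 AM UTC.
Add 1 hour and 56 minutes layover in Melbourne → 7:54 AM UTC.
Add 12 hours 35 minutes leg 3 → 8:29 PM UTC.
Halborough is UTC−5:00, so local arrival = 8:29 PM − 5:00 = 3:29 PM on Aug 4.

3:29 PM on Aug 4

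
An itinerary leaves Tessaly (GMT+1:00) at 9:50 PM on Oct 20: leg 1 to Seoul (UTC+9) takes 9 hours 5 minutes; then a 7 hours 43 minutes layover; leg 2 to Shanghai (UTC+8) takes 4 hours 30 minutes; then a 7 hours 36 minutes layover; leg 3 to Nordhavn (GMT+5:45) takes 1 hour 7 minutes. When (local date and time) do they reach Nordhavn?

Convert departure to UTC: 9:50 PM − 1:00 = 8:50 PM UTC on Oct 20.
Add 9 hours and 5 minutes leg 1 → 5:55 AM UTC (Oct 21).
Add 7 hours and 43 minutes layover in Seoul → 1:38 PM UTC.
Add 4 hours 30 minutes leg 2 → 6:08 PM UTC.
Add 7 hours and 36 minutes layover in Shanghai → 1:44 AM UTC (Oct 22).
Add 1 hour and 7 minutes leg 3 → 2:51 AM UTC.
Nordhavn is UTC+5:45, so local arrival = 2:51 AM + 5:45 = 8:36 AM on Oct 22.

8:36 AM on Oct 22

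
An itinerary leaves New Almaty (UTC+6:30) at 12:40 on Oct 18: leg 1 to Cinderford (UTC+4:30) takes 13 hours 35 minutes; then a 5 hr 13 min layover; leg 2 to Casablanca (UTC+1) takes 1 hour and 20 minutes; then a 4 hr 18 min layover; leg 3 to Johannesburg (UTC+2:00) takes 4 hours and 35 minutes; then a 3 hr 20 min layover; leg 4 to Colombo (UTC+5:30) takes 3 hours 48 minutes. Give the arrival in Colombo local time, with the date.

23:49 on October 19

Convert departure to UTC: 12:40 − 6:30 = 06:10 UTC on Oct 18.
Add 13 hours 35 minutes leg 1 → 19:45 UTC.
Add 5 hours and 13 minutes layover in Cinderford → 00:58 UTC (Oct 19).
Add 1 hour 20 minutes leg 2 → 02:18 UTC.
Add 4 hours 18 minutes layover in Casablanca → 06:36 UTC.
Add 4 hours and 35 minutes leg 3 → 11:11 UTC.
Add 3 hours and 20 minutes layover in Johannesburg → 14:31 UTC.
Add 3 hours 48 minutes leg 4 → 18:19 UTC.
Colombo is UTC+5:30, so local arrival = 18:19 + 5:30 = 23:49 on Oct 19.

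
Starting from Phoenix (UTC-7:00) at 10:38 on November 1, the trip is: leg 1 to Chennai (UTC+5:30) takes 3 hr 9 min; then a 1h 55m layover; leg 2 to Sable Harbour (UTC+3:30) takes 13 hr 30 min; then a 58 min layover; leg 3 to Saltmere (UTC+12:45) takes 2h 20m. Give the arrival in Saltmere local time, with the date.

04:15 on November 3

Convert departure to UTC: 10:38 + 7:00 = 17:38 UTC on Nov 1.
Add 3 hours and 9 minutes leg 1 → 20:47 UTC.
Add 1 hour 55 minutes layover in Chennai → 22:42 UTC.
Add 13 hours and 30 minutes leg 2 → 12:12 UTC (Nov 2).
Add 58 minutes layover in Sable Harbour → 13:10 UTC.
Add 2 hours and 20 minutes leg 3 → 15:30 UTC.
Saltmere is UTC+12:45, so local arrival = 15:30 + 12:45 = 04:15 on Nov 3.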